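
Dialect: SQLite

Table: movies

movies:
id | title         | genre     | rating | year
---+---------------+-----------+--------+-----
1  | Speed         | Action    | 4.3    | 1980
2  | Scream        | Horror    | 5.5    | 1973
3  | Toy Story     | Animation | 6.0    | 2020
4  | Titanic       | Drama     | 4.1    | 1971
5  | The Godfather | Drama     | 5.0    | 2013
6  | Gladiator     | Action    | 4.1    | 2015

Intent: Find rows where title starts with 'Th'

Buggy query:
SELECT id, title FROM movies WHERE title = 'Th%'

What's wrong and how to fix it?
Bug: Wildcards only work with LIKE; '=' treats '%' as a literal character

Fix: Replace '=' with LIKE so 'Th%' is treated as a pattern

Corrected query:
SELECT id, title FROM movies WHERE title LIKE 'Th%'

Result:
id | title        
---+--------------
5  | The Godfather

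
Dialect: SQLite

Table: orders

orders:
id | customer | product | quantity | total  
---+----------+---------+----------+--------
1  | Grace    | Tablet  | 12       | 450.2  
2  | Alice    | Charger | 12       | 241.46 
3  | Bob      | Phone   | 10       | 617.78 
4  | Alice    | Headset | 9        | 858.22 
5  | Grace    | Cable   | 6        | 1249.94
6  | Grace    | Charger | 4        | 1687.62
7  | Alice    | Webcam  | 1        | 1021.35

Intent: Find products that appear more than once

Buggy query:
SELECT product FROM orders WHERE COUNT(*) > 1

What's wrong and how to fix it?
Bug: COUNT(*) is an aggregate and cannot be used in WHERE

Fix: GROUP BY product, then filter groups with HAVING COUNT(*) > 1

Corrected query:
SELECT product FROM orders GROUP BY product HAVING COUNT(*) > 1

Result:
product
-------
Charger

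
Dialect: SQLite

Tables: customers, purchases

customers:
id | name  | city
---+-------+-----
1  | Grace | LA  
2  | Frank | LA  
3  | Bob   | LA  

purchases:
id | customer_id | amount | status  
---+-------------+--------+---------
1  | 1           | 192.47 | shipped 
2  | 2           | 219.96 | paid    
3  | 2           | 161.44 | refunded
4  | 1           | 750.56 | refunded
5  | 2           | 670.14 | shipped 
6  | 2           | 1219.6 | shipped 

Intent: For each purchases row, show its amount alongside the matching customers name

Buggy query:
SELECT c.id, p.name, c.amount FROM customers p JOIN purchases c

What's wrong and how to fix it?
Bug: Missing join condition: each purchases row is matched to all customers rows instead of just its own

Fix: Specify the join condition linking the foreign key to the parent id

Corrected query:
SELECT c.id, p.name, c.amount FROM customers p JOIN purchases c ON c.customer_id = p.id

Result:
id | name  | amount
---+-------+-------
1  | Grace | 192.47
2  | Frank | 219.96
3  | Frank | 161.44
4  | Grace | 750.56
5  | Frank | 670.14
6  | Frank | 1219.6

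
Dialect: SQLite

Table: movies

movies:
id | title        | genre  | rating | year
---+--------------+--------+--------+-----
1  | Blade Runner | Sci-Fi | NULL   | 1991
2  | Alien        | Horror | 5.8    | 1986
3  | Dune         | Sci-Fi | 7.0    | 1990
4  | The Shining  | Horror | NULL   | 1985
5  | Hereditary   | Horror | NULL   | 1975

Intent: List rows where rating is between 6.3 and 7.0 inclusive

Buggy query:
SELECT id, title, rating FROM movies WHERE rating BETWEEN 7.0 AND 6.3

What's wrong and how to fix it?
Bug: BETWEEN expects the lower bound first; with 7.0 AND 6.3 the range is empty

Fix: Write BETWEEN 6.3 AND 7.0

Corrected query:
SELECT id, title, rating FROM movies WHERE rating BETWEEN 6.3 AND 7.0

Result:
id | title | rating
---+-------+-------
3  | Dune  | 7     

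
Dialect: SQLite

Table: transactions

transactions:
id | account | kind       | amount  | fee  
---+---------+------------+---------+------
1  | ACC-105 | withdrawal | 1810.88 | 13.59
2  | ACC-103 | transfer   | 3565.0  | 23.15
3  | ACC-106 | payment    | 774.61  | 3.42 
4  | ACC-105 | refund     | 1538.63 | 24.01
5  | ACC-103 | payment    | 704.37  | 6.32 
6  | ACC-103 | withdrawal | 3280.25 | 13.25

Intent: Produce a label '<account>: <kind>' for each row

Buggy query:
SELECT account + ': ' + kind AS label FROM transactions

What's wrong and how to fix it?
Bug: SQLite uses || for string concatenation; + coerces text to numbers (yielding 0)

Fix: Use the || operator for string concatenation

Corrected query:
SELECT account || ': ' || kind AS label FROM transactions

Result:
label              
-------------------
ACC-105: withdrawal
ACC-103: transfer  
ACC-106: payment   
ACC-105: refund    
ACC-103: payment   
ACC-103: withdrawal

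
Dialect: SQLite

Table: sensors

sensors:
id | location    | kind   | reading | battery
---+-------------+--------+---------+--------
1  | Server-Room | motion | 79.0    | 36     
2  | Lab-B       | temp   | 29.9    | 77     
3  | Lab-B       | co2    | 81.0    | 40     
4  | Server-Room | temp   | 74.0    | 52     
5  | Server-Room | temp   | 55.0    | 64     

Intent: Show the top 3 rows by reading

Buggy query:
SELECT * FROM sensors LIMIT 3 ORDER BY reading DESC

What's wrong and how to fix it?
Bug: ORDER BY cannot follow LIMIT; LIMIT is the final clause

Fix: Swap the clauses: ORDER BY first, then LIMIT

Corrected query:
SELECT * FROM sensors ORDER BY reading DESC LIMIT 3

Result:
id | location    | kind   | reading | battery
---+-------------+--------+---------+--------
3  | Lab-B       | co2    | 81      | 40     
1  | Server-Room | motion | 79      | 36     
4  | Server-Room | temp   | 74      | 52     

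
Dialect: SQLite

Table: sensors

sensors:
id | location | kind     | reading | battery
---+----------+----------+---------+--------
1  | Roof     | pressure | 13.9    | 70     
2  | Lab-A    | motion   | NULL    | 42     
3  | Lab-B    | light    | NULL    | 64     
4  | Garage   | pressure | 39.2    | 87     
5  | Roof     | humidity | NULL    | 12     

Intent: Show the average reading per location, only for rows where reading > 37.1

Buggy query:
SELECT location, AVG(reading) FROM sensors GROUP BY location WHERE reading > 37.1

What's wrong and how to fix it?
Bug: Row-level WHERE must come before GROUP BY in the clause order

Fix: Move the WHERE clause before GROUP BY

Corrected query:
SELECT location, AVG(reading) FROM sensors WHERE reading > 37.1 GROUP BY location

Result:
location | AVG(reading)
---------+-------------
Garage   | 39.2        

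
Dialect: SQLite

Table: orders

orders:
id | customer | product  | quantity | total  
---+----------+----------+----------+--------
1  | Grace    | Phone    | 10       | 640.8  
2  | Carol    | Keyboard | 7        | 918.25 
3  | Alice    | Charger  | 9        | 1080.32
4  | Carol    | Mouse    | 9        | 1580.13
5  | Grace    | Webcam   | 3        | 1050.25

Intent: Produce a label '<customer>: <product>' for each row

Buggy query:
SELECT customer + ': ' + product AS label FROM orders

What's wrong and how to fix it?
Bug: SQLite uses || for string concatenation; + coerces text to numbers (yielding 0)

Fix: Replace + with || to concatenate text

Corrected query:
SELECT customer || ': ' || product AS label FROM orders

Result:
label          
---------------
Grace: Phone   
Carol: Keyboard
Alice: Charger 
Carol: Mouse   
Grace: Webcam  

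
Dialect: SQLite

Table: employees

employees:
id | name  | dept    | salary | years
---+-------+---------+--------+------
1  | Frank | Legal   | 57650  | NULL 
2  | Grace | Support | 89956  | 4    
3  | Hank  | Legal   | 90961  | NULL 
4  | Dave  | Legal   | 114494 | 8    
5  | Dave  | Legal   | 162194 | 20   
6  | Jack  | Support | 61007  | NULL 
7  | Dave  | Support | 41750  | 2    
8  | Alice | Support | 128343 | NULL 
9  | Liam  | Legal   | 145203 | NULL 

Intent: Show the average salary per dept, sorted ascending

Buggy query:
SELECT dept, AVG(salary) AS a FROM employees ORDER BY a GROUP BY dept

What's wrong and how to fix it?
Bug: GROUP BY must precede ORDER BY

Fix: Move ORDER BY to the end, after GROUP BY

Corrected query:
SELECT dept, AVG(salary) AS a FROM employees GROUP BY dept ORDER BY a

Result:
dept    | a       
--------+---------
Support | 80264   
Legal   | 114100.4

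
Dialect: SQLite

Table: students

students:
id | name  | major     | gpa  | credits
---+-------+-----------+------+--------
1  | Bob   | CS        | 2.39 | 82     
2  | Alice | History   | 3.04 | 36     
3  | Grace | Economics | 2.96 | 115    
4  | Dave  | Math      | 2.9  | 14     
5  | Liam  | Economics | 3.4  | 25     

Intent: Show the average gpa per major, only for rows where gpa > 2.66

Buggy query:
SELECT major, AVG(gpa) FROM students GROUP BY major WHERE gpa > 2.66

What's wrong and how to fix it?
Bug: Row-level WHERE must come before GROUP BY in the clause order

Fix: Move the WHERE clause before GROUP BY

Corrected query:
SELECT major, AVG(gpa) FROM students WHERE gpa > 2.66 GROUP BY major

Result:
major     | AVG(gpa)
----------+---------
Economics | 3.18    
History   | 3.04    
Math      | 2.9     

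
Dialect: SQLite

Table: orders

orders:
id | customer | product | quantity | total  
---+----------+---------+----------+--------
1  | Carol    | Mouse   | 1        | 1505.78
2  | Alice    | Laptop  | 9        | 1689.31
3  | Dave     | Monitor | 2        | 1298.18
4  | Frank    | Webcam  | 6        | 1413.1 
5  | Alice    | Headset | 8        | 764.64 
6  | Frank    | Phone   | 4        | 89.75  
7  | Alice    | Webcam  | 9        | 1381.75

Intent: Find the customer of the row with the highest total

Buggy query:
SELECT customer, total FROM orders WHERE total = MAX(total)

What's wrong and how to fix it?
Bug: WHERE is evaluated per row; an aggregate over the whole table isn't defined there

Fix: Wrap MAX in a scalar subquery so WHERE compares against a single value

Corrected query:
SELECT customer, total FROM orders WHERE total = (SELECT MAX(total) FROM orders)

Result:
customer | total  
---------+--------
Alice    | 1689.31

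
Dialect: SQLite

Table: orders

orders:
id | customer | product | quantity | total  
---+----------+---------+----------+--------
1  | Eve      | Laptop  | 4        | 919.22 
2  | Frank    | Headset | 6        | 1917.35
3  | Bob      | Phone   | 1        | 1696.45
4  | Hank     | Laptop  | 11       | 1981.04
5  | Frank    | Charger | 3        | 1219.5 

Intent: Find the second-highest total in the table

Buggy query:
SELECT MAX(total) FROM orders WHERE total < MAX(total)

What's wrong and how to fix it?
Bug: MAX(total) on the right of the comparison is an aggregate-in-WHERE error

Fix: Put the inner MAX in a scalar subquery

Corrected query:
SELECT MAX(total) FROM orders WHERE total < (SELECT MAX(total) FROM orders)

Result:
MAX(total)
----------
1917.35   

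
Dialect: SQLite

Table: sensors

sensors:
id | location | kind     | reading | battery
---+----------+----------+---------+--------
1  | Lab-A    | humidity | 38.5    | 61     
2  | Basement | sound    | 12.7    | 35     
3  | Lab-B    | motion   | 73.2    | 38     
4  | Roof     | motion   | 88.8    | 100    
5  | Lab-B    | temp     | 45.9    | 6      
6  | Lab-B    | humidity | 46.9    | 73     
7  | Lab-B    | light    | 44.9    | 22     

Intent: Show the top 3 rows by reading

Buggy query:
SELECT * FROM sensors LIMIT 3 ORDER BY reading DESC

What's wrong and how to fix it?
Bug: ORDER BY cannot follow LIMIT; LIMIT is the final clause

Fix: Swap the clauses: ORDER BY first, then LIMIT

Corrected query:
SELECT * FROM sensors ORDER BY reading DESC LIMIT 3

Result:
id | location | kind     | reading | battery
---+----------+----------+---------+--------
4  | Roof     | motion   | 88.8    | 100    
3  | Lab-B    | motion   | 73.2    | 38     
6  | Lab-B    | humidity | 46.9    | 73     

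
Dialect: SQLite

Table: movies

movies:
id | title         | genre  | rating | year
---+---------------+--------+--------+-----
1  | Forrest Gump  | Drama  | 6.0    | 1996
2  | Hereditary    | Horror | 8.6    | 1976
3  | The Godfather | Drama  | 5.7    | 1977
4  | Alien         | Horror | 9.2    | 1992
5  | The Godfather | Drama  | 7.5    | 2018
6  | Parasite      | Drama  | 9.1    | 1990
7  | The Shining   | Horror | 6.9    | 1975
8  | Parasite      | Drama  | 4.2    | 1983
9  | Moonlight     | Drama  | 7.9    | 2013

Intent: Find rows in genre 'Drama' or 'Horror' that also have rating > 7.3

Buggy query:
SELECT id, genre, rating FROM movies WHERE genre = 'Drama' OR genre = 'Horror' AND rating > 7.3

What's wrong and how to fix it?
Bug: AND binds tighter than OR, so this parses as genre = 'Drama' OR (genre = 'Horror' AND rating > 7.3)

Fix: Group the OR with parentheses (or use IN), then AND the threshold

Corrected query:
SELECT id, genre, rating FROM movies WHERE (genre = 'Drama' OR genre = 'Horror') AND rating > 7.3

Result:
id | genre  | rating
---+--------+-------
2  | Horror | 8.6   
4  | Horror | 9.2   
5  | Drama  | 7.5   
6  | Drama  | 9.1   
9  | Drama  | 7.9   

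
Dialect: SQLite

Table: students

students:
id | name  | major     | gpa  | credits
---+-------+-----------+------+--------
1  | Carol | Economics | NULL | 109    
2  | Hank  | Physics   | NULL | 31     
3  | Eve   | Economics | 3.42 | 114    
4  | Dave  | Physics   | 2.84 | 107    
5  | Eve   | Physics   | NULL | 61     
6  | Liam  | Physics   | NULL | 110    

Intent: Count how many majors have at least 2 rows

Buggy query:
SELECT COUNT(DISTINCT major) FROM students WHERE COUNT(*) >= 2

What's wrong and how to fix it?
Bug: WHERE filters individual rows, not groups, so a group-level COUNT is invalid there

Fix: Group first with HAVING COUNT(*) >= 2, then COUNT the resulting groups

Corrected query:
SELECT COUNT(*) FROM (SELECT major FROM students GROUP BY major HAVING COUNT(*) >= 2)

Result:
COUNT(*)
--------
2       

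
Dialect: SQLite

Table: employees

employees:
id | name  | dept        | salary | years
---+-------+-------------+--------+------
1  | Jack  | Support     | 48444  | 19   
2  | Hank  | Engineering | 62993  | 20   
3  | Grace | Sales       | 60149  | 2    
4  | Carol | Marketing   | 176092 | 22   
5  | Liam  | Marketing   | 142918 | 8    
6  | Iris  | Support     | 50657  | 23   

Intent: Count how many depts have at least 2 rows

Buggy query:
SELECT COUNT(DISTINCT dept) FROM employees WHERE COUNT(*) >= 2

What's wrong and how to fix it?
Bug: WHERE filters individual rows, not groups, so a group-level COUNT is invalid there

Fix: Group first with HAVING COUNT(*) >= 2, then COUNT the resulting groups

Corrected query:
SELECT COUNT(*) FROM (SELECT dept FROM employees GROUP BY dept HAVING COUNT(*) >= 2)

Result:
COUNT(*)
--------
2       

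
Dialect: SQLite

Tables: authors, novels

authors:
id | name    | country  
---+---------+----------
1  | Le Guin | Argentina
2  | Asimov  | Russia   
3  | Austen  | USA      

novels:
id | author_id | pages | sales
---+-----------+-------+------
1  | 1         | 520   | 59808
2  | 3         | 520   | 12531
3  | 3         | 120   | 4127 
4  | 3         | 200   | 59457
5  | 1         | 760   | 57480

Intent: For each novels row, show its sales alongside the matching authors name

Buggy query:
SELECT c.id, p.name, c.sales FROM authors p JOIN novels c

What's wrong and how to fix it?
Bug: Missing join condition: each novels row is matched to all authors rows instead of just its own

Fix: Specify the join condition linking the foreign key to the parent id

Corrected query:
SELECT c.id, p.name, c.sales FROM authors p JOIN novels c ON c.author_id = p.id

Result:
id | name    | sales
---+---------+------
1  | Le Guin | 59808
2  | Austen  | 12531
3  | Austen  | 4127 
4  | Austen  | 59457
5  | Le Guin | 57480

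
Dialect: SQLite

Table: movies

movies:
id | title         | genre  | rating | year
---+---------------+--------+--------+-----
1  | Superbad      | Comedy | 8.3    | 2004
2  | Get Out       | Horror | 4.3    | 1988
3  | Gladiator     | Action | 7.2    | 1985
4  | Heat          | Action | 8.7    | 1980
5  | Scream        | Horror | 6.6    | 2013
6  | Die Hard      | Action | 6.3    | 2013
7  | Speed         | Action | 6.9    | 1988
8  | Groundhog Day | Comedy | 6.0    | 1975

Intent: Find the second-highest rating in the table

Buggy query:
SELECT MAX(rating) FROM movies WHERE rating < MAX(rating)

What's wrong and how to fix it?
Bug: MAX(rating) on the right of the comparison is an aggregate-in-WHERE error

Fix: Compute the overall MAX in a subquery, then take MAX of rows below it

Corrected query:
SELECT MAX(rating) FROM movies WHERE rating < (SELECT MAX(rating) FROM movies)

Result:
MAX(rating)
-----------
8.3        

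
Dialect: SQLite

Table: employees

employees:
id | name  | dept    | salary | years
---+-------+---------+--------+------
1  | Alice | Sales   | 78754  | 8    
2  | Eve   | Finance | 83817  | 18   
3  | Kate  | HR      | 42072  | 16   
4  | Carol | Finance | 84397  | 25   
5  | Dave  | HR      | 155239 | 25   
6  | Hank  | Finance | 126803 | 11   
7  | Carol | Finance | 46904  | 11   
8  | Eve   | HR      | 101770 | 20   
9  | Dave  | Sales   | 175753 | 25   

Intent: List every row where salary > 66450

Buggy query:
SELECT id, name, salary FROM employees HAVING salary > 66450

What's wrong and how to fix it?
Bug: HAVING filters the output of aggregation, but this query has no GROUP BY and no aggregate functions, so SQLite rejects it (HAVING clause on a non-aggregate query); the condition here is per row

Fix: Replace HAVING with WHERE since the condition applies to individual rows

Corrected query:
SELECT id, name, salary FROM employees WHERE salary > 66450

Result:
id | name  | salary
---+-------+-------
1  | Alice | 78754 
2  | Eve   | 83817 
4  | Carol | 84397 
5  | Dave  | 155239
6  | Hank  | 126803
8  | Eve   | 101770
9  | Dave  | 175753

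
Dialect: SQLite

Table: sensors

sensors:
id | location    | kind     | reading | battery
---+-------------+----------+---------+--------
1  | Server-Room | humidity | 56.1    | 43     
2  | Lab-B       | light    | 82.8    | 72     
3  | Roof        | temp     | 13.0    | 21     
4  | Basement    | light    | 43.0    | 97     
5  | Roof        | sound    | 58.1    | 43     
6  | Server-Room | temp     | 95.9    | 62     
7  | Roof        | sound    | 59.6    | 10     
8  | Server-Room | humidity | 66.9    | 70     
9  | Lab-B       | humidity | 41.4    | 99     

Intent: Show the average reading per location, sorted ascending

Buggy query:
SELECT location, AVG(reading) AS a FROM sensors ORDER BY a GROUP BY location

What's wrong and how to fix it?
Bug: ORDER BY appears before GROUP BY; SQL clause order requires GROUP BY first

Fix: Move ORDER BY to the end, after GROUP BY

Corrected query:
SELECT location, AVG(reading) AS a FROM sensors GROUP BY location ORDER BY a

Result:
location    | a        
------------+----------
Basement    | 43       
Roof        | 43.566667
Lab-B       | 62.1     
Server-Room | 72.966667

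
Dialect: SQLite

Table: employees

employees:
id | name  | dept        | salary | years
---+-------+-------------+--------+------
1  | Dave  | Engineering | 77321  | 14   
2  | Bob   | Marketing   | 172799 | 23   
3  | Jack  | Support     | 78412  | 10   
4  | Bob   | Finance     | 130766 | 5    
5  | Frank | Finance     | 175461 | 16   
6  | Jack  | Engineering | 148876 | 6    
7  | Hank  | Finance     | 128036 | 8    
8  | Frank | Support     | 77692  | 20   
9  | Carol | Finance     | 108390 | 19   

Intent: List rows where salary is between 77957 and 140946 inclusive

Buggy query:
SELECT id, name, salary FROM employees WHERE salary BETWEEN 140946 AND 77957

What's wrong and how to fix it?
Bug: BETWEEN expects the lower bound first; with 140946 AND 77957 the range is empty

Fix: Swap the bounds so the smaller value comes first

Corrected query:
SELECT id, name, salary FROM employees WHERE salary BETWEEN 77957 AND 140946

Result:
id | name  | salary
---+-------+-------
3  | Jack  | 78412 
4  | Bob   | 130766
7  | Hank  | 128036
9  | Carol | 108390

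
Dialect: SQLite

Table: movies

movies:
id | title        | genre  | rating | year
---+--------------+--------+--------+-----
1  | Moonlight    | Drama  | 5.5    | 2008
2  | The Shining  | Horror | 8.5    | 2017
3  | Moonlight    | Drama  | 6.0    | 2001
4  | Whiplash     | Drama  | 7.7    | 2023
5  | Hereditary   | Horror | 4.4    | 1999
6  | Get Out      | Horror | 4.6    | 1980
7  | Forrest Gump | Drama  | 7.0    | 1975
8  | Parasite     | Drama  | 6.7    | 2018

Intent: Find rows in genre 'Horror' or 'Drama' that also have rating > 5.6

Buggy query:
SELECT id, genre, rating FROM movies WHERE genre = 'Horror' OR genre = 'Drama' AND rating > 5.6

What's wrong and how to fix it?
Bug: AND binds tighter than OR, so this parses as genre = 'Horror' OR (genre = 'Drama' AND rating > 5.6)

Fix: Add parentheses around the OR so the AND applies to both alternatives

Corrected query:
SELECT id, genre, rating FROM movies WHERE (genre = 'Horror' OR genre = 'Drama') AND rating > 5.6

Result:
id | genre  | rating
---+--------+-------
2  | Horror | 8.5   
3  | Drama  | 6     
4  | Drama  | 7.7   
7  | Drama  | 7     
8  | Drama  | 6.7   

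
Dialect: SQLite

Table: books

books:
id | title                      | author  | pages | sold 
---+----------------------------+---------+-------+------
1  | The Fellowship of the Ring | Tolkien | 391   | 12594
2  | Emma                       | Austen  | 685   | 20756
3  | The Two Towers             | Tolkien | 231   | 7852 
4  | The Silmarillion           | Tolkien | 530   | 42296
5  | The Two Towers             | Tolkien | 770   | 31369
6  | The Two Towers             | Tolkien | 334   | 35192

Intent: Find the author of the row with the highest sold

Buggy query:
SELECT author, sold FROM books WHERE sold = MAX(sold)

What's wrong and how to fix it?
Bug: WHERE is evaluated per row; an aggregate over the whole table isn't defined there

Fix: Use a subquery: WHERE sold = (SELECT MAX(sold) FROM books)

Corrected query:
SELECT author, sold FROM books WHERE sold = (SELECT MAX(sold) FROM books)

Result:
author  | sold 
--------+------
Tolkien | 42296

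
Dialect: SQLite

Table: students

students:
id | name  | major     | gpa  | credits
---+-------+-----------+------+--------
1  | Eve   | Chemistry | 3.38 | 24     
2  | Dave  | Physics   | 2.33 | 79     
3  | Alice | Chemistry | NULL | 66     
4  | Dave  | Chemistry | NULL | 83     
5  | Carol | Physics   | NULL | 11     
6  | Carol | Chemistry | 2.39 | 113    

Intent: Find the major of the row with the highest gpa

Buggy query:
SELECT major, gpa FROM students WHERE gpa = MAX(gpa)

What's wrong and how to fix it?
Bug: MAX(gpa) is an aggregate and cannot be used directly in WHERE

Fix: Use a subquery: WHERE gpa = (SELECT MAX(gpa) FROM students)

Corrected query:
SELECT major, gpa FROM students WHERE gpa = (SELECT MAX(gpa) FROM students)

Result:
major     | gpa 
----------+-----
Chemistry | 3.38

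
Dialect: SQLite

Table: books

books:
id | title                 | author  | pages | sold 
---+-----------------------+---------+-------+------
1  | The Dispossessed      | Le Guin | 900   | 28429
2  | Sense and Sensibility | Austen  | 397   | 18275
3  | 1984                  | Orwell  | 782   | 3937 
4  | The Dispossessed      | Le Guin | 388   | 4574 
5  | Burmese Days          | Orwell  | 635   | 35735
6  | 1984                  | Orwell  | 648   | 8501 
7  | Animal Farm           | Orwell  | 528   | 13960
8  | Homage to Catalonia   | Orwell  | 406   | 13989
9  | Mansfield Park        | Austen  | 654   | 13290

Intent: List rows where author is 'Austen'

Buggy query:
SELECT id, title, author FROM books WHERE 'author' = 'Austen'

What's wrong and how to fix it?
Bug: Single quotes denote string literals in SQL; the column name is being compared as a constant string

Fix: Reference the column as author without single quotes

Corrected query:
SELECT id, title, author FROM books WHERE author = 'Austen'

Result:
id | title                 | author
---+-----------------------+-------
2  | Sense and Sensibility | Austen
9  | Mansfield Park        | Austen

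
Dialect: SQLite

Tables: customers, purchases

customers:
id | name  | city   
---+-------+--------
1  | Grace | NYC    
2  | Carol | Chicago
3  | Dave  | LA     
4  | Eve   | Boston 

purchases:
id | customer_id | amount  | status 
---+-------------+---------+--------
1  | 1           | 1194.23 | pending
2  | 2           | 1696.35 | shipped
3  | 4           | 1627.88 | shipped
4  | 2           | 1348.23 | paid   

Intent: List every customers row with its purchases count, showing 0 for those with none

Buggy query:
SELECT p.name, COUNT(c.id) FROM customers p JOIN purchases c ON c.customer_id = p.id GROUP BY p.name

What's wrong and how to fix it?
Bug: INNER JOIN drops customers rows that have no matching purchases rows

Fix: Switch to LEFT JOIN to retain unmatched parent rows

Corrected query:
SELECT p.name, COUNT(c.id) FROM customers p LEFT JOIN purchases c ON c.customer_id = p.id GROUP BY p.name

Result:
name  | COUNT(c.id)
------+------------
Carol | 2          
Dave  | 0          
Eve   | 1          
Grace | 1          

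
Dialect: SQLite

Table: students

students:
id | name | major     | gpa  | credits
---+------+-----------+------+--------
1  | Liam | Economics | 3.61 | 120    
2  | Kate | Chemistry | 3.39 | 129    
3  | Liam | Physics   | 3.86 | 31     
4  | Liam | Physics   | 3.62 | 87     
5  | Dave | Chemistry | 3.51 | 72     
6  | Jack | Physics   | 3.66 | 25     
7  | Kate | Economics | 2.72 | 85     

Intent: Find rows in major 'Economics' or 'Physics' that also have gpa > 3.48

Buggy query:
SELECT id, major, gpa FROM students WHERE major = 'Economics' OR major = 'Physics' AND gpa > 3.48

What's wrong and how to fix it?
Bug: AND binds tighter than OR, so this parses as major = 'Economics' OR (major = 'Physics' AND gpa > 3.48)

Fix: Group the OR with parentheses (or use IN), then AND the threshold

Corrected query:
SELECT id, major, gpa FROM students WHERE (major = 'Economics' OR major = 'Physics') AND gpa > 3.48

Result:
id | major     | gpa 
---+-----------+-----
1  | Economics | 3.61
3  | Physics   | 3.86
4  | Physics   | 3.62
6  | Physics   | 3.66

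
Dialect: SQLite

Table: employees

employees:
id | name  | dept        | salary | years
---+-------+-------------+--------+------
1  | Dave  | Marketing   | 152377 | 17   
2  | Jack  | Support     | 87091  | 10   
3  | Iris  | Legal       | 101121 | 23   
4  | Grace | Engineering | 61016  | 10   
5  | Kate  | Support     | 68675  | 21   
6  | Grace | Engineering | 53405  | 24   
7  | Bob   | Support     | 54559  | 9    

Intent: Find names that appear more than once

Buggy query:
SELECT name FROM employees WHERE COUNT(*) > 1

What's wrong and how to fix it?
Bug: COUNT(*) is an aggregate and cannot be used in WHERE

Fix: GROUP BY name, then filter groups with HAVING COUNT(*) > 1

Corrected query:
SELECT name FROM employees GROUP BY name HAVING COUNT(*) > 1

Result:
name 
-----
Grace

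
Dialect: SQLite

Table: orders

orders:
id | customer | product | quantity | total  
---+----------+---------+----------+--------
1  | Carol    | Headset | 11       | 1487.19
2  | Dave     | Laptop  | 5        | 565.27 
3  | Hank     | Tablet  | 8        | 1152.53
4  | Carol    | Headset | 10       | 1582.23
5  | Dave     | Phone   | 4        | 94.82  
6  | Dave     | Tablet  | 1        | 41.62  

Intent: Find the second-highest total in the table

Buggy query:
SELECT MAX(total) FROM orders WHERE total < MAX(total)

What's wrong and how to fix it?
Bug: The inner MAX is an aggregate inside WHERE, which is not allowed

Fix: Put the inner MAX in a scalar subquery

Corrected query:
SELECT MAX(total) FROM orders WHERE total < (SELECT MAX(total) FROM orders)

Result:
MAX(total)
----------
1487.19   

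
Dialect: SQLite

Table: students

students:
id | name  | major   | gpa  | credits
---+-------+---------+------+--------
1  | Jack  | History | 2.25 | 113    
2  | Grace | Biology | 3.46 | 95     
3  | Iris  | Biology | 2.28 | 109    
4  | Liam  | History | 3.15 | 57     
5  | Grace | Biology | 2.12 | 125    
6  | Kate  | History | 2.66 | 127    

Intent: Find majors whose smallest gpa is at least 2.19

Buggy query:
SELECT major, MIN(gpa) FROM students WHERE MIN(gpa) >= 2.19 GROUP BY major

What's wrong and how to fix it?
Bug: Aggregates like MIN are computed per group after WHERE runs

Fix: Use HAVING for the per-group MIN condition

Corrected query:
SELECT major, MIN(gpa) FROM students GROUP BY major HAVING MIN(gpa) >= 2.19

Result:
major   | MIN(gpa)
--------+---------
History | 2.25    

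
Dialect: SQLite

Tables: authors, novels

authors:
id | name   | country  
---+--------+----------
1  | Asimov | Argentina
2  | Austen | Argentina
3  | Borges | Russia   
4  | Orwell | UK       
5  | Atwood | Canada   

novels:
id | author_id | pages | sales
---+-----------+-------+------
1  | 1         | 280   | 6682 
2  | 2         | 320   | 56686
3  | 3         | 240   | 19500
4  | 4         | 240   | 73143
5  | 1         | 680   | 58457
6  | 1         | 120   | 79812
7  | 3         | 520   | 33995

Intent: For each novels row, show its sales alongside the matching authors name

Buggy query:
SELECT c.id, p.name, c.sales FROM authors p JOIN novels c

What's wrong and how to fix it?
Bug: Missing join condition: each novels row is matched to all authors rows instead of just its own

Fix: Add ON c.author_id = p.id to the JOIN

Corrected query:
SELECT c.id, p.name, c.sales FROM authors p JOIN novels c ON c.author_id = p.id

Result:
id | name   | sales
---+--------+------
1  | Asimov | 6682 
2  | Austen | 56686
3  | Borges | 19500
4  | Orwell | 73143
5  | Asimov | 58457
6  | Asimov | 79812
7  | Borges | 33995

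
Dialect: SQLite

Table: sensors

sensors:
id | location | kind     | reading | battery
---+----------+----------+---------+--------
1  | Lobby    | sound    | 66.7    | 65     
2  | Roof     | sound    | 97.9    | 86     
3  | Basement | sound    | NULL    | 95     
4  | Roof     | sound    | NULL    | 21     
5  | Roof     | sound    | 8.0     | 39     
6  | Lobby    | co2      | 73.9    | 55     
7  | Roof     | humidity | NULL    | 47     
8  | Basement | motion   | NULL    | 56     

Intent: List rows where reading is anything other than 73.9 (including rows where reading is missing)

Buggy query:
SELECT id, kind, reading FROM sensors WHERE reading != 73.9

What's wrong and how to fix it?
Bug: Inequality against NULL is unknown, not true; rows with NULL are dropped

Fix: Add an explicit OR reading IS NULL to include the missing-value rows

Corrected query:
SELECT id, kind, reading FROM sensors WHERE reading != 73.9 OR reading IS NULL

Result:
id | kind     | reading
---+----------+--------
1  | sound    | 66.7   
2  | sound    | 97.9   
3  | sound    | NULL   
4  | sound    | NULL   
5  | sound    | 8      
7  | humidity | NULL   
8  | motion   | NULL   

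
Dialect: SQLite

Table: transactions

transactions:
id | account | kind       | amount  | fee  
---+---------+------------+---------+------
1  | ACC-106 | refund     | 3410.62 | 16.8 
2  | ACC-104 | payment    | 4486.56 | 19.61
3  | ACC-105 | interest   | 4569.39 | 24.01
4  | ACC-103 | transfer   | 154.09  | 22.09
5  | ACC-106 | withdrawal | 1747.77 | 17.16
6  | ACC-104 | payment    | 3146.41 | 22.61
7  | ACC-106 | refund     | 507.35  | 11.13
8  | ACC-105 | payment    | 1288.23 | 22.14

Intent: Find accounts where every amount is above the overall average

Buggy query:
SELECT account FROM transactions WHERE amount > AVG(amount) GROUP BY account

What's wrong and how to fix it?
Bug: WHERE evaluates per row before aggregation, so AVG() is unavailable

Fix: Use a subquery for AVG and a HAVING MIN(...) filter so the condition holds for every row in the group

Corrected query:
SELECT account FROM transactions GROUP BY account HAVING MIN(amount) > (SELECT AVG(amount) FROM transactions)

Result:
account
-------
ACC-104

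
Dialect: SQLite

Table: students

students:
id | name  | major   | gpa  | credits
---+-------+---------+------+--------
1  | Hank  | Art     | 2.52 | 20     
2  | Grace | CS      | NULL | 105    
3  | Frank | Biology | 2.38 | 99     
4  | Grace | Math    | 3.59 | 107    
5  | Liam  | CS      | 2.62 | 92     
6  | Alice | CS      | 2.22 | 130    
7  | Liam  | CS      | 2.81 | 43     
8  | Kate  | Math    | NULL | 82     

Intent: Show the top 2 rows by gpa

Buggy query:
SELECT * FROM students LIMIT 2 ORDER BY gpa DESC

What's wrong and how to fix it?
Bug: LIMIT must come after ORDER BY

Fix: Swap the clauses: ORDER BY first, then LIMIT

Corrected query:
SELECT * FROM students ORDER BY gpa DESC LIMIT 2

Result:
id | name  | major | gpa  | credits
---+-------+-------+------+--------
4  | Grace | Math  | 3.59 | 107    
7  | Liam  | CS    | 2.81 | 43     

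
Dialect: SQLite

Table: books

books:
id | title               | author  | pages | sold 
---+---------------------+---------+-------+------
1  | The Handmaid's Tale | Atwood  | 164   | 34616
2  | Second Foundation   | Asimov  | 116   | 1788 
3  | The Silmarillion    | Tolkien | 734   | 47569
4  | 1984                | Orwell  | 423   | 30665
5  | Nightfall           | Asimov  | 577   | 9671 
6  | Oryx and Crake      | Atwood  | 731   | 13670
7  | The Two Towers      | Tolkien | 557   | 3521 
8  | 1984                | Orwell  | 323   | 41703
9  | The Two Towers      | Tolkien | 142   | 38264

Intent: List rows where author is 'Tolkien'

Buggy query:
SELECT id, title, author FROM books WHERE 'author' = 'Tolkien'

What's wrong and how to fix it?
Bug: 'author' in single quotes is a string literal, not the column; the comparison is literal-vs-literal and never true

Fix: Reference the column as author without single quotes

Corrected query:
SELECT id, title, author FROM books WHERE author = 'Tolkien'

Result:
id | title            | author 
---+------------------+--------
3  | The Silmarillion | Tolkien
7  | The Two Towers   | Tolkien
9  | The Two Towers   | Tolkien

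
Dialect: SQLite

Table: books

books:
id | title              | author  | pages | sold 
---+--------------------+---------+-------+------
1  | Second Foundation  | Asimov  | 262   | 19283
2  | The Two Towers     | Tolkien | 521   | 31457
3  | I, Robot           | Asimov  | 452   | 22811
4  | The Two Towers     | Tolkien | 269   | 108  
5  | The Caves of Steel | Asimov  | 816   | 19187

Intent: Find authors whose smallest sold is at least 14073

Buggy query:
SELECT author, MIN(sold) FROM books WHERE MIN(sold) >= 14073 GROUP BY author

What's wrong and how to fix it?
Bug: Aggregates like MIN are computed per group after WHERE runs

Fix: Use HAVING for the per-group MIN condition

Corrected query:
SELECT author, MIN(sold) FROM books GROUP BY author HAVING MIN(sold) >= 14073

Result:
author | MIN(sold)
-------+----------
Asimov | 19187    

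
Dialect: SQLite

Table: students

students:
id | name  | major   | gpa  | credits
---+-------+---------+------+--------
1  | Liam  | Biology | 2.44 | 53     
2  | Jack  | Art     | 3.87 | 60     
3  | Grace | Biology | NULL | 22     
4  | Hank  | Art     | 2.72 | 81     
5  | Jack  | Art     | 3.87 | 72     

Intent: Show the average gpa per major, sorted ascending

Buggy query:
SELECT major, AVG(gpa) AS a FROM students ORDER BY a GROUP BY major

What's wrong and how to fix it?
Bug: ORDER BY appears before GROUP BY; SQL clause order requires GROUP BY first

Fix: Move ORDER BY to the end, after GROUP BY

Corrected query:
SELECT major, AVG(gpa) AS a FROM students GROUP BY major ORDER BY a

Result:
major   | a       
--------+---------
Biology | 2.44    
Art     | 3.486667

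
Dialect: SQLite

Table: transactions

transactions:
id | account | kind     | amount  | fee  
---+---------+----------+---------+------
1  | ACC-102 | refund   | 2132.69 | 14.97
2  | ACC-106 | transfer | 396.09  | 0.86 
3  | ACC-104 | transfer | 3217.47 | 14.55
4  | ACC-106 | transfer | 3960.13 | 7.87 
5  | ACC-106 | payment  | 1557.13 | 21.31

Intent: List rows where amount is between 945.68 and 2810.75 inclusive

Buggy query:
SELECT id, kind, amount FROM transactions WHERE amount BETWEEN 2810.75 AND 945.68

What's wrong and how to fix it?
Bug: BETWEEN expects the lower bound first; with 2810.75 AND 945.68 the range is empty

Fix: Write BETWEEN 945.68 AND 2810.75

Corrected query:
SELECT id, kind, amount FROM transactions WHERE amount BETWEEN 945.68 AND 2810.75

Result:
id | kind    | amount 
---+---------+--------
1  | refund  | 2132.69
5  | payment | 1557.13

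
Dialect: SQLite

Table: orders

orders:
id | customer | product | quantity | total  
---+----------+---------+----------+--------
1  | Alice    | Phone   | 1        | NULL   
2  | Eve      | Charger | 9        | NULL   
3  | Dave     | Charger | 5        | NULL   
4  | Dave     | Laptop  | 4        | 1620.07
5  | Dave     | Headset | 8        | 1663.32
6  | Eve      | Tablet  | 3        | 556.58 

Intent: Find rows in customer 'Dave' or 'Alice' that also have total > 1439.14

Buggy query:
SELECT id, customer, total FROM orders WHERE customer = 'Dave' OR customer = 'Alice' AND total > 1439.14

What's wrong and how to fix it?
Bug: AND binds tighter than OR, so this parses as customer = 'Dave' OR (customer = 'Alice' AND total > 1439.14)

Fix: Group the OR with parentheses (or use IN), then AND the threshold

Corrected query:
SELECT id, customer, total FROM orders WHERE (customer = 'Dave' OR customer = 'Alice') AND total > 1439.14

Result:
id | customer | total  
---+----------+--------
4  | Dave     | 1620.07
5  | Dave     | 1663.32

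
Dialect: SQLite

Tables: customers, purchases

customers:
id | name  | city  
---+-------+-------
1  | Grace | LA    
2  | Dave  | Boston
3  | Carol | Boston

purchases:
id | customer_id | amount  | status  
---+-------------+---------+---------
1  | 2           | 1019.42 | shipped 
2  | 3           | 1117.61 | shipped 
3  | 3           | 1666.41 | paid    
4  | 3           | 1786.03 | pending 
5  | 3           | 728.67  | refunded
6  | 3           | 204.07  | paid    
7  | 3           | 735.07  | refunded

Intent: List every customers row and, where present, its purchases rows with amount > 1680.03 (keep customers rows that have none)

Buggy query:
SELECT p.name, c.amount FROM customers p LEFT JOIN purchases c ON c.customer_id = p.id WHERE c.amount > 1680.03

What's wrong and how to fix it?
Bug: A WHERE condition on the right-hand table after LEFT JOIN drops unmatched parents

Fix: Move the right-table condition into the ON clause so unmatched parents are kept

Corrected query:
SELECT p.name, c.amount FROM customers p LEFT JOIN purchases c ON c.customer_id = p.id AND c.amount > 1680.03

Result:
name  | amount 
------+--------
Grace | NULL   
Dave  | NULL   
Carol | 1786.03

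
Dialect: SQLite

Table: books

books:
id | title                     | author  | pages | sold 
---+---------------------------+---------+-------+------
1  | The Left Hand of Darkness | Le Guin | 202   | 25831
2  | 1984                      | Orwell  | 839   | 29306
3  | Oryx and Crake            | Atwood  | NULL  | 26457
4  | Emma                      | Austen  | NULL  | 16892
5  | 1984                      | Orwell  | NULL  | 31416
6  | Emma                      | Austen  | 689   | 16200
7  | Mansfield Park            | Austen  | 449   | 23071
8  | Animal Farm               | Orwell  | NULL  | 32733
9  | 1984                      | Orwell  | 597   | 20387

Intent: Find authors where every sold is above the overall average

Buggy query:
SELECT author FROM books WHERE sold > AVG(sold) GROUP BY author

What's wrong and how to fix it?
Bug: WHERE evaluates per row before aggregation, so AVG() is unavailable

Fix: Use a subquery for AVG and a HAVING MIN(...) filter so the condition holds for every row in the group

Corrected query:
SELECT author FROM books GROUP BY author HAVING MIN(sold) > (SELECT AVG(sold) FROM books)

Result:
author 
-------
Atwood 
Le Guin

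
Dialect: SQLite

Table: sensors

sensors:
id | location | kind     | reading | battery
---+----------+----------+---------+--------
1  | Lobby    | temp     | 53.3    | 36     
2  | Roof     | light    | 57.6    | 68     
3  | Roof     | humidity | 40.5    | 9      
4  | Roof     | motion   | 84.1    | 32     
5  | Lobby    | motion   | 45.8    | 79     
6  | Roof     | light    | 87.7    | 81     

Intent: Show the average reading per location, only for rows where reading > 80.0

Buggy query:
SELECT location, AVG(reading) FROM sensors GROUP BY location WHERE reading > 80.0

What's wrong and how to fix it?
Bug: WHERE cannot follow GROUP BY

Fix: Move the WHERE clause before GROUP BY

Corrected query:
SELECT location, AVG(reading) FROM sensors WHERE reading > 80.0 GROUP BY location

Result:
location | AVG(reading)
---------+-------------
Roof     | 85.9        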